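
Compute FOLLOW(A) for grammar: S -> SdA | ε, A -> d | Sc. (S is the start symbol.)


$ ∈ FOLLOW(S). For each A -> αBβ: add FIRST(β)\{ε} to FOLLOW(B); if β nullable, add FOLLOW(A).
FOLLOW(A) = {$, c, d}


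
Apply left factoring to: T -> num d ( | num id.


Common prefix: 'num'
Factored: T -> num T', T' -> d ( | id


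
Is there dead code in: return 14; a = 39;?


statement follows a return and is unreachable
Dead: 'a = 39'


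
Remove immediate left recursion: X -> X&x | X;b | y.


Left-recursive alternatives: X&x, X;b; non-recursive: y
Introduce X': X -> yX', X' -> &xX' | ;bX' | ε


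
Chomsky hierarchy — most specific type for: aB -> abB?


LHS has context (more than one symbol) and |LHS| ≤ |RHS|
Classification: Type 1 (Context-Sensitive)


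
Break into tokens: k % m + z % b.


Scan left to right, longest-match per lexeme
Tokens: ID(k), OP(%), ID(m), OP(+), ID(z), OP(%), ID(b)


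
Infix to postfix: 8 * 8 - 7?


Left to right (same or higher precedence on left)
Postfix: 8 8 * 7 -


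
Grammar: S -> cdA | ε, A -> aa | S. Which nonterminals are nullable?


A nonterminal is nullable iff some alternative derives ε (directly, or every symbol in it is nullable)
Nullable: {A, S}


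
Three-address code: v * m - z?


Break into single-operator statements:
t1 = v * m
t2 = t1 - z


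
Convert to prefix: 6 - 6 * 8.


'*' binds tighter: tree is (- 6 (* 6 8))
Prefix: - 6 * 6 8


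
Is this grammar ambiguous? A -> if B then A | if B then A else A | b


dangling else: 'if B then if B then b else b' parses two ways
Ambiguous


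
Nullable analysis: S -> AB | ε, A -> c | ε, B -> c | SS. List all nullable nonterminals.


A nonterminal is nullable iff some alternative derives ε (directly, or every symbol in it is nullable)
Nullable: {A, B, S}


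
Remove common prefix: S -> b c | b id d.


Common prefix: 'b'
Factored: S -> b S', S' -> c | id d


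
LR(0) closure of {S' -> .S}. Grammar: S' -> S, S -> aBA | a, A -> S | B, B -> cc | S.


Start: S' -> .S
For each item with dot before a nonterminal B, add B -> .γ for every B-production
Closure: [S' -> .S, S -> .aBA, S -> .a]


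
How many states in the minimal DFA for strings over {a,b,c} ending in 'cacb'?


Track the longest suffix of input matching a prefix of 'cacb': 5 classes (prefixes of length 0..4)
Minimal DFA: 5 states


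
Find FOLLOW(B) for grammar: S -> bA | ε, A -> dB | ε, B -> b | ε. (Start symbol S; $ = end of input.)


$ ∈ FOLLOW(S). For each A -> αBβ: add FIRST(β)\{ε} to FOLLOW(B); if β nullable, add FOLLOW(A).
FOLLOW(B) = {$}


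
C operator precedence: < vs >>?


'>>' is shift (level 8); '<' is relational (level 7)
Higher level binds tighter
'>>' has higher precedence than '<'


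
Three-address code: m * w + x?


Break into single-operator statements:
t1 = m * w
t2 = t1 + x


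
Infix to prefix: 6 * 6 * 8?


left-to-right (same/higher precedence on left): tree is (* (* 6 6) 8)
Prefix: * * 6 6 8


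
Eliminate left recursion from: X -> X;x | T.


Left-recursive alternatives: X;x; non-recursive: T
Introduce X': X -> TX', X' -> ;xX' | ε


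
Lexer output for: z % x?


Scan left to right, longest-match per lexeme
Tokens: ID(z), OP(%), ID(x)


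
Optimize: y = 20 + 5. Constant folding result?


20 + 5 = 25 at compile time
Optimized: y = 25


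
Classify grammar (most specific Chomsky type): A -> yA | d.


Right-linear: every RHS is a terminal or a terminal followed by one nonterminal
Classification: Type 3 (Regular)


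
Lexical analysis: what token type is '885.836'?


Pattern: digits with a decimal point
Type: FLOAT_LITERAL


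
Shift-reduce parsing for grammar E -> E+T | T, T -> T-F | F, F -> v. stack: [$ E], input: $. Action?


start symbol E on stack, input exhausted
Action: accept


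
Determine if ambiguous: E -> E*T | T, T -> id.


precedence layered via separate nonterminal T: deterministic
Unambiguous


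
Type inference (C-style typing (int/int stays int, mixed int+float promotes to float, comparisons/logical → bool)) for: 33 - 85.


Operand types: int - int
Rule: mixed int/float promotes to float; int/int stays int
Result type: int


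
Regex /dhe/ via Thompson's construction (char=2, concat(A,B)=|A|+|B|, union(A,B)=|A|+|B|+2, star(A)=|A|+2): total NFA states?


Syntax tree has 3 char leaf(s), 0 union(s), 0 star(s)
chars contribute 3×2 = 6; each union adds +2; each star adds +2
Total: 6 + 0 + 0 = 6 states


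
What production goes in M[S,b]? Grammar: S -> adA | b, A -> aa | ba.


For [S, b]: 'b' ∈ FIRST(b)
Entry: S -> b


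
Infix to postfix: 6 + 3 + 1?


Left to right (same or higher precedence on left)
Postfix: 6 3 + 1 +


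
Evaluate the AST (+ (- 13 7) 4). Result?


Evaluate inner: (- 13 7) = 6
Evaluate root: (+ 6 4) = 10
Result: 10


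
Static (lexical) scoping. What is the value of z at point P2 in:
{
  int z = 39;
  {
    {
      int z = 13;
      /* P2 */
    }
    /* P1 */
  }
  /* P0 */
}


z declared in the same block as P2
z = 13


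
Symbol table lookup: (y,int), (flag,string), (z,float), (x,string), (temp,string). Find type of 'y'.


Lookup 'y' → type int


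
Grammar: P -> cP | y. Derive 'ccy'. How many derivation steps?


Derivation: P => cP => ccP => ccy
Steps: 3


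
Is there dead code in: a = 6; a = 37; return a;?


first assignment to a is overwritten before any read
Dead: 'a = 6'


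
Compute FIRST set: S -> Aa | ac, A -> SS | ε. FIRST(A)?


Per alternative of A: FIRST(SS) = {a}; FIRST(ε) = {ε}
FIRST(A) = {a, ε}


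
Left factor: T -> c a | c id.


Common prefix: 'c'
Factored: T -> c T', T' -> a | id


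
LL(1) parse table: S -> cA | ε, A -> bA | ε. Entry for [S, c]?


For [S, c]: 'c' ∈ FIRST(cA)
Entry: S -> cA


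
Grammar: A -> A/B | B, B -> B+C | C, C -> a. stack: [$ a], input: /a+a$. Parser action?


'a' on top is the handle for C -> a
Action: reduce (C -> a)


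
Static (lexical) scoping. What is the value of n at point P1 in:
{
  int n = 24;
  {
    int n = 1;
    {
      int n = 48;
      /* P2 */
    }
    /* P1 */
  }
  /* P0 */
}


n declared in the same block as P1
n = 1


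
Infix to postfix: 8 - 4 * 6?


* has higher precedence, evaluate 4*6 first
Postfix: 8 4 6 * -


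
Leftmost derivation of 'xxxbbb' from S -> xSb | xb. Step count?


Derivation: S => xSb => xxSbb => xxxbbb
Steps: 3


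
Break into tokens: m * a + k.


Scan left to right, longest-match per lexeme
Tokens: ID(m), OP(*), ID(a), OP(+), ID(k)


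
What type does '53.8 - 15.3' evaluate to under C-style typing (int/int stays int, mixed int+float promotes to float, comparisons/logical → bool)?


Operand types: float - float
Rule: mixed int/float promotes to float; int/int stays int
Result type: float


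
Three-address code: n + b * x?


Break into single-operator statements:
t1 = b * x
t2 = n + t1


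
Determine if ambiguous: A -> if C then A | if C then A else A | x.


dangling else: 'if C then if C then x else x' parses two ways
Ambiguous


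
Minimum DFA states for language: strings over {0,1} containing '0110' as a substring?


KMP-style automaton: 4 progress states + 1 absorbing accept = 5
Minimal DFA: 5 states


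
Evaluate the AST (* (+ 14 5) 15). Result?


Evaluate inner: (+ 14 5) = 19
Evaluate root: (* 19 15) = 285
Result: 285


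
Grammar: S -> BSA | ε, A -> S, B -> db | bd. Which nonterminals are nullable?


A nonterminal is nullable iff some alternative derives ε (directly, or every symbol in it is nullable)
Nullable: {A, S}


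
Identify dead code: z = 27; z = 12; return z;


first assignment to z is overwritten before any read
Dead: 'z = 27'


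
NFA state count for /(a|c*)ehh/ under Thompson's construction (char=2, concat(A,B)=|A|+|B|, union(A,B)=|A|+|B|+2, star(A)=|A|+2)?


Syntax tree has 5 char leaf(s), 1 union(s), 1 star(s)
chars contribute 5×2 = 10; each union adds +2; each star adds +2
Total: 10 + 2 + 2 = 14 states


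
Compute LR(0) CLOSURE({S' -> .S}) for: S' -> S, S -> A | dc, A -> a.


Start: S' -> .S
For each item with dot before a nonterminal B, add B -> .γ for every B-production
Closure: [S' -> .S, S -> .A, S -> .dc, A -> .a]


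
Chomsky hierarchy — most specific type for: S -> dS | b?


Right-linear: every RHS is a terminal or a terminal followed by one nonterminal
Classification: Type 3 (Regular)


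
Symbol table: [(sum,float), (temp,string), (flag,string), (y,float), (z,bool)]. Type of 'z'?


Lookup 'z' → type bool


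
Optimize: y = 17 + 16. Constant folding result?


17 + 16 = 33 at compile time
Optimized: y = 33


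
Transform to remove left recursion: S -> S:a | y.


Left-recursive alternatives: S:a; non-recursive: y
Introduce S': S -> yS', S' -> :aS' | ε


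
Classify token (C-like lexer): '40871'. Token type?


Pattern: digits only
Type: INTEGER_LITERAL


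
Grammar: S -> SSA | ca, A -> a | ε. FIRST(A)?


Per alternative of A: FIRST(a) = {a}; FIRST(ε) = {ε}
FIRST(A) = {a, ε}


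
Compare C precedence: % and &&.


'%' is multiplicative (level 10); '&&' is logical AND (level 2)
Higher level binds tighter
'%' has higher precedence than '&&'


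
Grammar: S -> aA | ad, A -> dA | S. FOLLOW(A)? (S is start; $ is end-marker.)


$ ∈ FOLLOW(S). For each A -> αBβ: add FIRST(β)\{ε} to FOLLOW(B); if β nullable, add FOLLOW(A).
FOLLOW(A) = {$}


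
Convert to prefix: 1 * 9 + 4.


left-to-right (same/higher precedence on left): tree is (+ (* 1 9) 4)
Prefix: + * 1 9 4


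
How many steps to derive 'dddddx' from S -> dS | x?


Derivation: S => dS => ddS => dddS => ddddS => dddddS => dddddx
Steps: 6


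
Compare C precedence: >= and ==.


'>=' is relational (level 7); '==' is equality (level 6)
Higher level binds tighter
'>=' has higher precedence than '=='


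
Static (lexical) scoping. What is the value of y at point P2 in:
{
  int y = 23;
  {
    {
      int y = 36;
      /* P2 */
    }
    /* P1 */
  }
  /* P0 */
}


y declared in the same block as P2
y = 36


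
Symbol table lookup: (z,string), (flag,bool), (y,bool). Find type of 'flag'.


Lookup 'flag' → type bool


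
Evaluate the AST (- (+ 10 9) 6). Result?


Evaluate inner: (+ 10 9) = 19
Evaluate root: (- 19 6) = 13
Result: 13


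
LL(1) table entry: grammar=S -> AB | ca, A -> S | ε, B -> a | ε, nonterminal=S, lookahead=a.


For [S, a]: 'a' ∈ FIRST(AB)
Entry: S -> AB


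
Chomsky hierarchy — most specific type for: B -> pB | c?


Right-linear: every RHS is a terminal or a terminal followed by one nonterminal
Classification: Type 3 (Regular)


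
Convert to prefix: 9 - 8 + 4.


left-to-right (same/higher precedence on left): tree is (+ (- 9 8) 4)
Prefix: + - 9 8 4


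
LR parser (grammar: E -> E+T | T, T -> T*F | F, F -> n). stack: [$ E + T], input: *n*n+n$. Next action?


'*' can extend T; shift to build T -> T*F
Action: shift


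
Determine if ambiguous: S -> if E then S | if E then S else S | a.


dangling else: 'if E then if E then a else a' parses two ways
Ambiguous


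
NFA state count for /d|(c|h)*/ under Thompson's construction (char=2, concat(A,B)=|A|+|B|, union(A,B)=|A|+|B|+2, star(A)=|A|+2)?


Syntax tree has 3 char leaf(s), 2 union(s), 1 star(s)
chars contribute 3×2 = 6; each union adds +2; each star adds +2
Total: 6 + 4 + 2 = 12 states


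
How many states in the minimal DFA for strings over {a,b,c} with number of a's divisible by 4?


Track (count of a) mod 4: states 0..3, accept at 0
Minimal DFA: 4 states


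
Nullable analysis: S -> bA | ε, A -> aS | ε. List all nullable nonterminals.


A nonterminal is nullable iff some alternative derives ε (directly, or every symbol in it is nullable)
Nullable: {A, S}


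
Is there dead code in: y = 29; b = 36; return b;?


y is assigned but never read
Dead: 'y = 29'


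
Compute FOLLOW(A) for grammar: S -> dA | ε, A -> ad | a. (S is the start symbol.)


$ ∈ FOLLOW(S). For each A -> αBβ: add FIRST(β)\{ε} to FOLLOW(B); if β nullable, add FOLLOW(A).
FOLLOW(A) = {$}


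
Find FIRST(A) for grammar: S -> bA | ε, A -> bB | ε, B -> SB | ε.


Per alternative of A: FIRST(bB) = {b}; FIRST(ε) = {ε}
FIRST(A) = {b, ε}


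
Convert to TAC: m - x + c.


Break into single-operator statements:
t1 = m - x
t2 = t1 + c


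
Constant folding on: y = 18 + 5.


18 + 5 = 23 at compile time
Optimized: y = 23


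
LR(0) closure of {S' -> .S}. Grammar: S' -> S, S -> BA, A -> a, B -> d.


Start: S' -> .S
For each item with dot before a nonterminal B, add B -> .γ for every B-production
Closure: [S' -> .S, S -> .BA, B -> .d]


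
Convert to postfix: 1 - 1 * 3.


* has higher precedence, evaluate 1*3 first
Postfix: 1 1 3 * -


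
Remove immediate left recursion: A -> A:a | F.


Left-recursive alternatives: A:a; non-recursive: F
Introduce A': A -> FA', A' -> :aA' | ε


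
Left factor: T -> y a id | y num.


Common prefix: 'y'
Factored: T -> y T', T' -> a id | num


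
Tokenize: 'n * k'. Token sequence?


Scan left to right, longest-match per lexeme
Tokens: ID(n), OP(*), ID(k)


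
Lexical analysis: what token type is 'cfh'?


Pattern: letter/underscore followed by alphanumerics, not a keyword
Type: IDENTIFIER


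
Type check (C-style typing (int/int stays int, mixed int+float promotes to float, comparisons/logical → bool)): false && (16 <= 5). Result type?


Operand types: bool && bool
Rule: logical operators take bool operands and yield bool
Result type: bool


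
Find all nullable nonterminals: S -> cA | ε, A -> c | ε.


A nonterminal is nullable iff some alternative derives ε (directly, or every symbol in it is nullable)
Nullable: {A, S}


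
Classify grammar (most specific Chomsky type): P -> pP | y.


Right-linear: every RHS is a terminal or a terminal followed by one nonterminal
Classification: Type 3 (Regular)


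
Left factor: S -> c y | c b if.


Common prefix: 'c'
Factored: S -> c S', S' -> y | b if


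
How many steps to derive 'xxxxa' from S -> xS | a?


Derivation: S => xS => xxS => xxxS => xxxxS => xxxxa
Steps: 5


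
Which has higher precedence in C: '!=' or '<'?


'<' is relational (level 7); '!=' is equality (level 6)
Higher level binds tighter
'<' has higher precedence than '!='


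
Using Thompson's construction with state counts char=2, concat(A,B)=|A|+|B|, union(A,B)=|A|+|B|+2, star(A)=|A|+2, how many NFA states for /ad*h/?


Syntax tree has 3 char leaf(s), 0 union(s), 1 star(s)
chars contribute 3×2 = 6; each union adds +2; each star adds +2
Total: 6 + 0 + 2 = 8 states


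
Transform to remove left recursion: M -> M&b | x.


Left-recursive alternatives: M&b; non-recursive: x
Introduce M': M -> xM', M' -> &bM' | ε


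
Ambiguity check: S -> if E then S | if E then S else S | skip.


dangling else: 'if E then if E then skip else skip' parses two ways
Ambiguous


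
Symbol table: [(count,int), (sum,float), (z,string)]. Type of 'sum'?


Lookup 'sum' → type float


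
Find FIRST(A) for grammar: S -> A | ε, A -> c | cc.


Per alternative of A: FIRST(c) = {c}; FIRST(cc) = {c}
FIRST(A) = {c}


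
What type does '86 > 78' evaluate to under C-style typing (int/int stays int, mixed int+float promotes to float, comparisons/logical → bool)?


Operand types: int > int
Rule: comparison yields bool
Result type: bool


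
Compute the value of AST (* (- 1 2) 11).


Evaluate inner: (- 1 2) = -1
Evaluate root: (* -1 11) = -11
Result: -11


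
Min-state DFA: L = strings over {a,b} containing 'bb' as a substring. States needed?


KMP-style automaton: 2 progress states + 1 absorbing accept = 3
Minimal DFA: 3 states


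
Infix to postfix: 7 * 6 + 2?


Left to right (same or higher precedence on left)
Postfix: 7 6 * 2 +


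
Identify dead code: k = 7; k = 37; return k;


first assignment to k is overwritten before any read
Dead: 'k = 7'


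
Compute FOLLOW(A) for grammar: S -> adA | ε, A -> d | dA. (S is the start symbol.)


$ ∈ FOLLOW(S). For each A -> αBβ: add FIRST(β)\{ε} to FOLLOW(B); if β nullable, add FOLLOW(A).
FOLLOW(A) = {$}


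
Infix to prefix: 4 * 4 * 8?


left-to-right (same/higher precedence on left): tree is (* (* 4 4) 8)
Prefix: * * 4 4 8


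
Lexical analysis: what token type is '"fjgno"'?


Pattern: double-quoted sequence
Type: STRING_LITERAL


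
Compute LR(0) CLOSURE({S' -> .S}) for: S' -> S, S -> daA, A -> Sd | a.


Start: S' -> .S
For each item with dot before a nonterminal B, add B -> .γ for every B-production
Closure: [S' -> .S, S -> .daA]


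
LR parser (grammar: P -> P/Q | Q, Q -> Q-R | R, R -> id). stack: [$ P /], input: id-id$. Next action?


no handle ('P/' is not any RHS); shift 'id'
Action: shift


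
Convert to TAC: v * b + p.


Break into single-operator statements:
t1 = v * b
t2 = t1 + p


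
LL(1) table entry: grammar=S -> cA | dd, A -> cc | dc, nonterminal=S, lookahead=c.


For [S, c]: 'c' ∈ FIRST(cA)
Entry: S -> cA


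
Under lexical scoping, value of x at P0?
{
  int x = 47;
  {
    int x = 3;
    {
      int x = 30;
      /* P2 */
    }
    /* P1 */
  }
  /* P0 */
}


x declared in the same block as P0
x = 47


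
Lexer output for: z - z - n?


Scan left to right, longest-match per lexeme
Tokens: ID(z), OP(-), ID(z), OP(-), ID(n)


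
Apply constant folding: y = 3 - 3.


3 - 3 = 0 at compile time
Optimized: y = 0


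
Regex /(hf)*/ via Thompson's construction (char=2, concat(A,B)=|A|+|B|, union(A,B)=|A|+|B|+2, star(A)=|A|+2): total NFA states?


Syntax tree has 2 char leaf(s), 0 union(s), 1 star(s)
chars contribute 2×2 = 4; each union adds +2; each star adds +2
Total: 4 + 0 + 2 = 6 states


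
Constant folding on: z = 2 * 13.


2 * 13 = 26 at compile time
Optimized: z = 26


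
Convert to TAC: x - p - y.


Break into single-operator statements:
t1 = x - p
t2 = t1 - y


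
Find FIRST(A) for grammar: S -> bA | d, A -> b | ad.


Per alternative of A: FIRST(b) = {b}; FIRST(ad) = {a}
FIRST(A) = {a, b}


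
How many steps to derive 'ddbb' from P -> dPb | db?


Derivation: P => dPb => ddbb
Steps: 2


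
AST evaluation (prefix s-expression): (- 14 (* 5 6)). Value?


Evaluate inner: (* 5 6) = 30
Evaluate root: (- 14 30) = -16
Result: -16


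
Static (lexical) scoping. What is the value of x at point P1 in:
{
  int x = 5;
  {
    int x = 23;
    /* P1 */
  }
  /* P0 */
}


x declared in the same block as P1
x = 23


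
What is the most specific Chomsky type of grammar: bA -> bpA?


LHS has context (more than one symbol) and |LHS| ≤ |RHS|
Classification: Type 1 (Context-Sensitive)


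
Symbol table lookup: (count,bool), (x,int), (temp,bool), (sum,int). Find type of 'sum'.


Lookup 'sum' → type int


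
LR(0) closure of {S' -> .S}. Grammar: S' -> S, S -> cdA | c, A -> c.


Start: S' -> .S
For each item with dot before a nonterminal B, add B -> .γ for every B-production
Closure: [S' -> .S, S -> .cdA, S -> .c]


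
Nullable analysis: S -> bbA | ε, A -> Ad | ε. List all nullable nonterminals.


A nonterminal is nullable iff some alternative derives ε (directly, or every symbol in it is nullable)
Nullable: {A, S}


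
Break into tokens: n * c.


Scan left to right, longest-match per lexeme
Tokens: ID(n), OP(*), ID(c)


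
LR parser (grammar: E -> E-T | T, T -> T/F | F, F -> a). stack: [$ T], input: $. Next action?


lookahead ∉ {/} so T won't extend; reduce E -> T
Action: reduce (E -> T)


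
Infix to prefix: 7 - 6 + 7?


left-to-right (same/higher precedence on left): tree is (+ (- 7 6) 7)
Prefix: + - 7 6 7


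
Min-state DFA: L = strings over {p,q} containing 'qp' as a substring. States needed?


KMP-style automaton: 2 progress states + 1 absorbing accept = 3
Minimal DFA: 3 states


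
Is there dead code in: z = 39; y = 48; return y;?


z is assigned but never read
Dead: 'z = 39'


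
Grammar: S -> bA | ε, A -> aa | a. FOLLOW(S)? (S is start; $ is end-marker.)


$ ∈ FOLLOW(S). For each A -> αBβ: add FIRST(β)\{ε} to FOLLOW(B); if β nullable, add FOLLOW(A).
FOLLOW(S) = {$}


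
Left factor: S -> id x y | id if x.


Common prefix: 'id'
Factored: S -> id S', S' -> x y | if x


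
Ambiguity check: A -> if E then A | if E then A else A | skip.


dangling else: 'if E then if E then skip else skip' parses two ways
Ambiguous


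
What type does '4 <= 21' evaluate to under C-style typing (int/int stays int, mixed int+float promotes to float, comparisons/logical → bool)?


Operand types: int <= int
Rule: comparison yields bool
Result type: bool


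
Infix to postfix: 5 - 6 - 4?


Left to right (same or higher precedence on left)
Postfix: 5 6 - 4 -


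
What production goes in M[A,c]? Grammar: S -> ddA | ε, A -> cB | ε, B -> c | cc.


For [A, c]: 'c' ∈ FIRST(cB)
Entry: A -> cB


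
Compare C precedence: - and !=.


'-' is additive (level 9); '!=' is equality (level 6)
Higher level binds tighter
'-' has higher precedence than '!='


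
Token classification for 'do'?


Pattern: reserved word
Type: KEYWORD


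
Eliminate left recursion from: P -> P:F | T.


Left-recursive alternatives: P:F; non-recursive: T
Introduce P': P -> TP', P' -> :FP' | ε


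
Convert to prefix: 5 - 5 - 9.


left-to-right (same/higher precedence on left): tree is (- (- 5 5) 9)
Prefix: - - 5 5 9


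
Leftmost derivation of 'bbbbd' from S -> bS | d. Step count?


Derivation: S => bS => bbS => bbbS => bbbbS => bbbbd
Steps: 5


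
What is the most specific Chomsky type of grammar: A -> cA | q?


Right-linear: every RHS is a terminal or a terminal followed by one nonterminal
Classification: Type 3 (Regular)


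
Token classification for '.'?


Pattern: operator symbol
Type: OPERATOR


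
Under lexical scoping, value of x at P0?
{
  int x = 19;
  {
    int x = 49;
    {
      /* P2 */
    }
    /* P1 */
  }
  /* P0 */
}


x declared in the same block as P0
x = 19


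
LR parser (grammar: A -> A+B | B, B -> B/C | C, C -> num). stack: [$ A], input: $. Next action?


start symbol A on stack, input exhausted
Action: accept


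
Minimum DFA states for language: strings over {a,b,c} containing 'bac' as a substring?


KMP-style automaton: 3 progress states + 1 absorbing accept = 4
Minimal DFA: 4 states


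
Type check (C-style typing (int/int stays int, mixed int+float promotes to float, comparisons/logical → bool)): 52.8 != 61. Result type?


Operand types: float != int
Rule: comparison yields bool
Result type: bool


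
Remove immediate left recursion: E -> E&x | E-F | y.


Left-recursive alternatives: E&x, E-F; non-recursive: y
Introduce E': E -> yE', E' -> &xE' | -FE' | ε


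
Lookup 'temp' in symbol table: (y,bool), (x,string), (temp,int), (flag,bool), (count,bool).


Lookup 'temp' → type int


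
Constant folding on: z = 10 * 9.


10 * 9 = 90 at compile time
Optimized: z = 90


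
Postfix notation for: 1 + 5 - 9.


Left to right (same or higher precedence on left)
Postfix: 1 5 + 9 -


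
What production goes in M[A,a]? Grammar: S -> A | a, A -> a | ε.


For [A, a]: 'a' ∈ FIRST(a)
Entry: A -> a


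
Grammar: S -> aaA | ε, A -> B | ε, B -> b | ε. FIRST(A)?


Per alternative of A: FIRST(B) = {b, ε}; FIRST(ε) = {ε}
FIRST(A) = {b, ε}


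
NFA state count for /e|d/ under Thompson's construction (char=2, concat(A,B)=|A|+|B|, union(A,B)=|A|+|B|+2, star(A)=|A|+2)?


Syntax tree has 2 char leaf(s), 1 union(s), 0 star(s)
chars contribute 2×2 = 4; each union adds +2; each star adds +2
Total: 4 + 2 + 0 = 6 states


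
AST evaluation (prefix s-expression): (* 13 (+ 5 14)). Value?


Evaluate inner: (+ 5 14) = 19
Evaluate root: (* 13 19) = 247
Result: 247


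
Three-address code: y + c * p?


Break into single-operator statements:
t1 = c * p
t2 = y + t1


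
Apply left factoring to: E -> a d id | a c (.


Common prefix: 'a'
Factored: E -> a E', E' -> d id | c (


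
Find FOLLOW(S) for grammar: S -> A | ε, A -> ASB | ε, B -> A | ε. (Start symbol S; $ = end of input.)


$ ∈ FOLLOW(S). For each A -> αBβ: add FIRST(β)\{ε} to FOLLOW(B); if β nullable, add FOLLOW(A).
FOLLOW(S) = {$}


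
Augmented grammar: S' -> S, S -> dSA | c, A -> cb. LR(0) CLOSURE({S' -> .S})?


Start: S' -> .S
For each item with dot before a nonterminal B, add B -> .γ for every B-production
Closure: [S' -> .S, S -> .dSA, S -> .c]


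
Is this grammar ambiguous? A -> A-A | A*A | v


'v-v*v' has two parse trees (no precedence encoded between - and *)
Ambiguous


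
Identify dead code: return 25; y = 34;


statement follows a return and is unreachable
Dead: 'y = 34'


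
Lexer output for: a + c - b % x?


Scan left to right, longest-match per lexeme
Tokens: ID(a), OP(+), ID(c), OP(-), ID(b), OP(%), ID(x)


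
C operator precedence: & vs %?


'%' is multiplicative (level 10); '&' is bitwise AND (level 5)
Higher level binds tighter
'%' has higher precedence than '&'


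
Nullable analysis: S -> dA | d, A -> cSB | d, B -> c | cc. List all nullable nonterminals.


A nonterminal is nullable iff some alternative derives ε (directly, or every symbol in it is nullable)
Nullable: {}


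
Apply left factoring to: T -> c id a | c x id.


Common prefix: 'c'
Factored: T -> c T', T' -> id a | x id


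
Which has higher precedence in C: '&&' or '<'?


'<' is relational (level 7); '&&' is logical AND (level 2)
Higher level binds tighter
'<' has higher precedence than '&&'


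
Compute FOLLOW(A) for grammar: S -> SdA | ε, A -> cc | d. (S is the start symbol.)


$ ∈ FOLLOW(S). For each A -> αBβ: add FIRST(β)\{ε} to FOLLOW(B); if β nullable, add FOLLOW(A).
FOLLOW(A) = {$, d}


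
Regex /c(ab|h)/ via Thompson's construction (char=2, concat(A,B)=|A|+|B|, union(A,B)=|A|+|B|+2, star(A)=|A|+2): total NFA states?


Syntax tree has 4 char leaf(s), 1 union(s), 0 star(s)
chars contribute 4×2 = 8; each union adds +2; each star adds +2
Total: 8 + 2 + 0 = 10 states


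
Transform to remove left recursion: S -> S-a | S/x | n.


Left-recursive alternatives: S-a, S/x; non-recursive: n
Introduce S': S -> nS', S' -> -aS' | /xS' | ε


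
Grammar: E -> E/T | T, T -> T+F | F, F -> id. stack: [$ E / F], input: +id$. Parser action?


'F' (not preceded by T+) is the handle for T -> F
Action: reduce (T -> F)


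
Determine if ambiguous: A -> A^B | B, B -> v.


precedence layered via separate nonterminal B: deterministic
Unambiguous


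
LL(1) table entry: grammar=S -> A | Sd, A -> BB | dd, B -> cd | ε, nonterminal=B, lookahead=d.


For [B, d]: ε is nullable and 'd' ∈ FOLLOW(B)
Entry: B -> ε


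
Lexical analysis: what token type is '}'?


Pattern: delimiter/punctuation
Type: PUNCTUATION


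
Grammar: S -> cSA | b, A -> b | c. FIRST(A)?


Per alternative of A: FIRST(b) = {b}; FIRST(c) = {c}
FIRST(A) = {b, c}


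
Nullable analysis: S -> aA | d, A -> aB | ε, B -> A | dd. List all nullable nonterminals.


A nonterminal is nullable iff some alternative derives ε (directly, or every symbol in it is nullable)
Nullable: {A, B}


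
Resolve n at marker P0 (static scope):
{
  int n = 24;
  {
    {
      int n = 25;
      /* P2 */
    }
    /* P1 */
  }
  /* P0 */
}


n declared in the same block as P0
n = 24


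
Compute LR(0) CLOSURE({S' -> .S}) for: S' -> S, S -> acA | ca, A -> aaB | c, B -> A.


Start: S' -> .S
For each item with dot before a nonterminal B, add B -> .γ for every B-production
Closure: [S' -> .S, S -> .acA, S -> .ca]


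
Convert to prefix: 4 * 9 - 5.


left-to-right (same/higher precedence on left): tree is (- (* 4 9) 5)
Prefix: - * 4 9 5


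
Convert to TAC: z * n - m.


Break into single-operator statements:
t1 = z * n
t2 = t1 - m


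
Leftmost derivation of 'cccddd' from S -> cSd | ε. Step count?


Derivation: S => cSd => ccSdd => cccSddd => cccddd
Steps: 4


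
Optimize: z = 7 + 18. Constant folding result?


7 + 18 = 25 at compile time
Optimized: z = 25


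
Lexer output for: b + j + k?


Scan left to right, longest-match per lexeme
Tokens: ID(b), OP(+), ID(j), OP(+), ID(k)


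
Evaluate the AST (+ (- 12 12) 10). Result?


Evaluate inner: (- 12 12) = 0
Evaluate root: (+ 0 10) = 10
Result: 10


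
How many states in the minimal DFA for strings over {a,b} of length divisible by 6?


Track length mod 6: states 0..5, accept at 0
Minimal DFA: 6 states


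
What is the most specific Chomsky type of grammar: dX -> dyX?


LHS has context (more than one symbol) and |LHS| ≤ |RHS|
Classification: Type 1 (Context-Sensitive)


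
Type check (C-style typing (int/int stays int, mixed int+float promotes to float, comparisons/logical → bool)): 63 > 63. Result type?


Operand types: int > int
Rule: comparison yields bool
Result type: bool


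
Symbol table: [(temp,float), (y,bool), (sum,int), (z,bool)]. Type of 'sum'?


Lookup 'sum' → type int


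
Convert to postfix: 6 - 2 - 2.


Left to right (same or higher precedence on left)
Postfix: 6 2 - 2 -


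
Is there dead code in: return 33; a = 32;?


statement follows a return and is unreachable
Dead: 'a = 32'


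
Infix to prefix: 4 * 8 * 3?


left-to-right (same/higher precedence on left): tree is (* (* 4 8) 3)
Prefix: * * 4 8 3


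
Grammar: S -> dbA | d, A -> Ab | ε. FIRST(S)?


Per alternative of S: FIRST(dbA) = {d}; FIRST(d) = {d}
FIRST(S) = {d}


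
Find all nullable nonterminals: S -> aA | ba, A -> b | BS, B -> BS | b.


A nonterminal is nullable iff some alternative derives ε (directly, or every symbol in it is nullable)
Nullable: {}


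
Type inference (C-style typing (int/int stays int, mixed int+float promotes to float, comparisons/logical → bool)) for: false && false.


Operand types: bool && bool
Rule: logical operators take bool operands and yield bool
Result type: bool


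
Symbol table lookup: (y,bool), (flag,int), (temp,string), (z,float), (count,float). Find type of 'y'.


Lookup 'y' → type bool


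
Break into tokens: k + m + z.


Scan left to right, longest-match per lexeme
Tokens: ID(k), OP(+), ID(m), OP(+), ID(z)


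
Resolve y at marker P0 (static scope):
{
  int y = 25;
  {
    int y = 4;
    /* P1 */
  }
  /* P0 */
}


y declared in the same block as P0
y = 25


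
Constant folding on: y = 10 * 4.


10 * 4 = 40 at compile time
Optimized: y = 40


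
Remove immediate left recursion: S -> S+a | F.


Left-recursive alternatives: S+a; non-recursive: F
Introduce S': S -> FS', S' -> +aS' | ε


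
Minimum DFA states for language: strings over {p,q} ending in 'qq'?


Track the longest suffix of input matching a prefix of 'qq': 3 classes (prefixes of length 0..2)
Minimal DFA: 3 states


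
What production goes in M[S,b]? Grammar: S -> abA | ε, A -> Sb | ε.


For [S, b]: ε is nullable and 'b' ∈ FOLLOW(S)
Entry: S -> ε


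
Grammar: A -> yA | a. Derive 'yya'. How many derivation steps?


Derivation: A => yA => yyA => yya
Steps: 3


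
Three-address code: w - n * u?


Break into single-operator statements:
t1 = n * u
t2 = w - t1


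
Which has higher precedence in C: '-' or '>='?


'-' is additive (level 9); '>=' is relational (level 7)
Higher level binds tighter
'-' has higher precedence than '>='


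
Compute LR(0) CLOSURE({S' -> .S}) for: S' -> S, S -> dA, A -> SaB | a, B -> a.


Start: S' -> .S
For each item with dot before a nonterminal B, add B -> .γ for every B-production
Closure: [S' -> .S, S -> .dA]


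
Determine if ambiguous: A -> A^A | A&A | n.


'n^n&n' has two parse trees (no precedence encoded between ^ and &)
Ambiguous


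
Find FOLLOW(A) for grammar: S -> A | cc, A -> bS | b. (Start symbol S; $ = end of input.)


$ ∈ FOLLOW(S). For each A -> αBβ: add FIRST(β)\{ε} to FOLLOW(B); if β nullable, add FOLLOW(A).
FOLLOW(A) = {$}


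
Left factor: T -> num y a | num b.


Common prefix: 'num'
Factored: T -> num T', T' -> y a | b


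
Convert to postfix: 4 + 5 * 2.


* has higher precedence, evaluate 5*2 first
Postfix: 4 5 2 * +


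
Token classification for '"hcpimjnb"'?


Pattern: double-quoted sequence
Type: STRING_LITERAL


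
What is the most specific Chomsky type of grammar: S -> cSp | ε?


Single nonterminal LHS, but c^n p^n is not regular
Classification: Type 2 (Context-Free)


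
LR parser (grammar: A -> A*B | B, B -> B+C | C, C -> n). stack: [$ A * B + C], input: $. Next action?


handle 'B+C' on top
Action: reduce (B -> B+C)


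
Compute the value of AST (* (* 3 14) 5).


Evaluate inner: (* 3 14) = 42
Evaluate root: (* 42 5) = 210
Result: 210


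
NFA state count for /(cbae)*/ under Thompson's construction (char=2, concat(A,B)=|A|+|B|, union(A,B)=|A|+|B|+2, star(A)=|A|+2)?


Syntax tree has 4 char leaf(s), 0 union(s), 1 star(s)
chars contribute 4×2 = 8; each union adds +2; each star adds +2
Total: 8 + 0 + 2 = 10 states


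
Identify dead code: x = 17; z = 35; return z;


x is assigned but never read
Dead: 'x = 17'


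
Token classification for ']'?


Pattern: delimiter/punctuation
Type: PUNCTUATION


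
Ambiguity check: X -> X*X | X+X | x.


'x*x+x' has two parse trees (no precedence encoded between * and +)
Ambiguous


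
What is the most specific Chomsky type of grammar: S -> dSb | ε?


Single nonterminal LHS, but d^n b^n is not regular
Classification: Type 2 (Context-Free)


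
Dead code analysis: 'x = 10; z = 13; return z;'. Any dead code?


x is assigned but never read
Dead: 'x = 10'


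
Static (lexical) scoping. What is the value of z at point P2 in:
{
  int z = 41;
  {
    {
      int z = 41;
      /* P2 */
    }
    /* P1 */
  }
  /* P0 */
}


z declared in the same block as P2
z = 41


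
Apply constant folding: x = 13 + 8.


13 + 8 = 21 at compile time
Optimized: x = 21


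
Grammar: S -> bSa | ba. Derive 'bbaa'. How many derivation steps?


Derivation: S => bSa => bbaa
Steps: 2


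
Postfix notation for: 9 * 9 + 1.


Left to right (same or higher precedence on left)
Postfix: 9 9 * 1 +


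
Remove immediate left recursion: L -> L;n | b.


Left-recursive alternatives: L;n; non-recursive: b
Introduce L': L -> bL', L' -> ;nL' | ε


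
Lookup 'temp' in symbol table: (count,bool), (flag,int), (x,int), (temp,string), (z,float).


Lookup 'temp' → type string


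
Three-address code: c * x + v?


Break into single-operator statements:
t1 = c * x
t2 = t1 + v


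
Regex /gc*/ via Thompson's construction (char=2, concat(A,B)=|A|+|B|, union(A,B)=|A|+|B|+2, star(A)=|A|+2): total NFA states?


Syntax tree has 2 char leaf(s), 0 union(s), 1 star(s)
chars contribute 2×2 = 4; each union adds +2; each star adds +2
Total: 4 + 0 + 2 = 6 states


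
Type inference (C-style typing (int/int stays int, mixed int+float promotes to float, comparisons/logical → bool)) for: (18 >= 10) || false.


Operand types: bool || bool
Rule: logical operators take bool operands and yield bool
Result type: bool


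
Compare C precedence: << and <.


'<<' is shift (level 8); '<' is relational (level 7)
Higher level binds tighter
'<<' has higher precedence than '<'


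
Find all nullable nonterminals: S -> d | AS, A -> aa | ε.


A nonterminal is nullable iff some alternative derives ε (directly, or every symbol in it is nullable)
Nullable: {A}


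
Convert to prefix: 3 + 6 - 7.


left-to-right (same/higher precedence on left): tree is (- (+ 3 6) 7)
Prefix: - + 3 6 7


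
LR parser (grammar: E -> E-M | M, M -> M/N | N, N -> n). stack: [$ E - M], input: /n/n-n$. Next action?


'/' can extend M; shift to build M -> M/N
Action: shift


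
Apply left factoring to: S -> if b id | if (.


Common prefix: 'if'
Factored: S -> if S', S' -> b id | (


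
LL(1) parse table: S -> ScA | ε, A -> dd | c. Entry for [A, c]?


For [A, c]: 'c' ∈ FIRST(c)
Entry: A -> c


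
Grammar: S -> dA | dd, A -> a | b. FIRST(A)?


Per alternative of A: FIRST(a) = {a}; FIRST(b) = {b}
FIRST(A) = {a, b}


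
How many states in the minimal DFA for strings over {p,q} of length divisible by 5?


Track length mod 5: states 0..4, accept at 0
Minimal DFA: 5 states


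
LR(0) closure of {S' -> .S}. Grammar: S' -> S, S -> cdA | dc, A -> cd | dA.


Start: S' -> .S
For each item with dot before a nonterminal B, add B -> .γ for every B-production
Closure: [S' -> .S, S -> .cdA, S -> .dc]


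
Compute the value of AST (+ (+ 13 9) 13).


Evaluate inner: (+ 13 9) = 22
Evaluate root: (+ 22 13) = 35
Result: 35


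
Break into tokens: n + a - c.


Scan left to right, longest-match per lexeme
Tokens: ID(n), OP(+), ID(a), OP(-), ID(c)


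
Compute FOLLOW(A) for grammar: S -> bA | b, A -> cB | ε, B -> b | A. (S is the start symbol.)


$ ∈ FOLLOW(S). For each A -> αBβ: add FIRST(β)\{ε} to FOLLOW(B); if β nullable, add FOLLOW(A).
FOLLOW(A) = {$}


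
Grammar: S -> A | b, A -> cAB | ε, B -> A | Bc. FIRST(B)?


Per alternative of B: FIRST(A) = {c, ε}; FIRST(Bc) = {c}
FIRST(B) = {c, ε}


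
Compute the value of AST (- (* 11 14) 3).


Evaluate inner: (* 11 14) = 154
Evaluate root: (- 154 3) = 151
Result: 151


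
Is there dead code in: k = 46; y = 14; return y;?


k is assigned but never read
Dead: 'k = 46'


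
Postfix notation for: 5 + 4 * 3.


* has higher precedence, evaluate 4*3 first
Postfix: 5 4 3 * +


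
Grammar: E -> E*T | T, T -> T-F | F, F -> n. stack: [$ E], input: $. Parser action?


start symbol E on stack, input exhausted
Action: accept


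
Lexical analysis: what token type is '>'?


Pattern: operator symbol
Type: OPERATOR


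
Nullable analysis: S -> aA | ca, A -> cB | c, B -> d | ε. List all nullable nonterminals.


A nonterminal is nullable iff some alternative derives ε (directly, or every symbol in it is nullable)
Nullable: {B}


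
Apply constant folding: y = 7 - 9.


7 - 9 = -2 at compile time
Optimized: y = -2


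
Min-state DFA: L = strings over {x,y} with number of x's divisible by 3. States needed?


Track (count of x) mod 3: states 0..2, accept at 0
Minimal DFA: 3 states


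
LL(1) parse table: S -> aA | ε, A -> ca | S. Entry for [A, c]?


For [A, c]: 'c' ∈ FIRST(ca)
Entry: A -> ca


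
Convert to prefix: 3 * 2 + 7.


left-to-right (same/higher precedence on left): tree is (+ (* 3 2) 7)
Prefix: + * 3 2 7


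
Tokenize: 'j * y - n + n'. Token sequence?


Scan left to right, longest-match per lexeme
Tokens: ID(j), OP(*), ID(y), OP(-), ID(n), OP(+), ID(n)


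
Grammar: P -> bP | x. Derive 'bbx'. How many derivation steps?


Derivation: P => bP => bbP => bbx
Steps: 3


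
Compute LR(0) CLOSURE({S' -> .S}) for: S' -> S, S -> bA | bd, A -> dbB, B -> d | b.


Start: S' -> .S
For each item with dot before a nonterminal B, add B -> .γ for every B-production
Closure: [S' -> .S, S -> .bA, S -> .bd]


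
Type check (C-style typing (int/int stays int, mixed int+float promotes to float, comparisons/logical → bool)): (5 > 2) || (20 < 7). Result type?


Operand types: bool || bool
Rule: logical operators take bool operands and yield bool
Result type: bool
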